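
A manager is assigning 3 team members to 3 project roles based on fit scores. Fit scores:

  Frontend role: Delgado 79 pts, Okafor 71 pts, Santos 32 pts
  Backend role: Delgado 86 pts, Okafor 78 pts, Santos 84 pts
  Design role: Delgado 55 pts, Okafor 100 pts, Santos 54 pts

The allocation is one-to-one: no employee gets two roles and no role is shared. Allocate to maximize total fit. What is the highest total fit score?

Optimal: Delgado→Frontend role (79 pts), Okafor→Design role (100 pts), Santos→Backend role (84 pts) — total 79+100+84 = 263 pts.
Row-greedy (each employee in turn takes its best remaining role) gives 218 pts, worse by 45.
Next-best assignment: Delgado→Backend role, Okafor→Design role, Santos→Frontend role = 218 pts.
Checked against all permutations: 263 pts is optimal.

Maximum total: 263 pts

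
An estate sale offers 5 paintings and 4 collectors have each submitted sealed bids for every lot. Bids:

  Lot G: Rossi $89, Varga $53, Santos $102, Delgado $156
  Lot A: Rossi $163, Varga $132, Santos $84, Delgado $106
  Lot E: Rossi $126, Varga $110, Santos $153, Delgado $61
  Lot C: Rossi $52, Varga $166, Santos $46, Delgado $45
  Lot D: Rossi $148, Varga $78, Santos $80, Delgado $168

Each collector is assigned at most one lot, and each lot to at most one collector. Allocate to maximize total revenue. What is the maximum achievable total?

Max total: $650

This is a one-to-one assignment (maximum-weight bipartite matching).
Optimal: Rossi→Lot A ($163), Varga→Lot C ($166), Santos→Lot E ($153), Delgado→Lot D ($168) — total 163+166+153+168 = $650.
Next-best assignment: Rossi→Lot A, Varga→Lot C, Santos→Lot E, Delgado→Lot G = $638.
Swapping Santos↔Rossi (Santos→Lot A $84, Rossi→Lot E $126) loses 106.
Checked against all permutations: $650 is optimal.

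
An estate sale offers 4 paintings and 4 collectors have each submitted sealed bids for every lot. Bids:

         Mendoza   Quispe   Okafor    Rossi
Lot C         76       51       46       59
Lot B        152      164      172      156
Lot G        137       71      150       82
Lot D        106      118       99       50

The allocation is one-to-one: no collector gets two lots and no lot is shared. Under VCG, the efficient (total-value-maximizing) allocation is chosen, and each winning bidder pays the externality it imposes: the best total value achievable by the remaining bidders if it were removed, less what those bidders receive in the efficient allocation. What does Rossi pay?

Rossi pays $83.

Efficient allocation: Mendoza→Lot C ($76), Quispe→Lot D ($118), Okafor→Lot G ($150), Rossi→Lot B ($156); total welfare W = $500.
Rossi receives Lot B at value $156, so the others get W − 156 = $344.
Without Rossi: best allocation of the remaining 3 bidders over all 4 lots is Mendoza→Lot G ($137), Quispe→Lot D ($118), Okafor→Lot B ($172), total $427.
VCG payment = (others' best without Rossi) − (others' welfare with Rossi) = 427 − 344 = $83.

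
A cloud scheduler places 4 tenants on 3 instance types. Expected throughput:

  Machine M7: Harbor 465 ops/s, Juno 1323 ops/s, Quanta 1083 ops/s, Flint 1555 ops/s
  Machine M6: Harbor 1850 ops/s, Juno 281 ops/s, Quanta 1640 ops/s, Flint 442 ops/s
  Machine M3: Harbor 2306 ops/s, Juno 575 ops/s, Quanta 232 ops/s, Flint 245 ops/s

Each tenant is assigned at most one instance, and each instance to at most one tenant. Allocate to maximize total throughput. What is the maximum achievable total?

Max total: 5501 ops/s

Optimal: Flint→Machine M7 (1555 ops/s), Quanta→Machine M6 (1640 ops/s), Harbor→Machine M3 (2306 ops/s) — total 1555+1640+2306 = 5501 ops/s.
Column-greedy (each instance in turn goes to its best remaining tenant) gives 3980 ops/s, worse by 1521.
Next-best assignment: Juno→Machine M7, Quanta→Machine M6, Harbor→Machine M3 = 5269 ops/s.
Every other assignment is strictly worse.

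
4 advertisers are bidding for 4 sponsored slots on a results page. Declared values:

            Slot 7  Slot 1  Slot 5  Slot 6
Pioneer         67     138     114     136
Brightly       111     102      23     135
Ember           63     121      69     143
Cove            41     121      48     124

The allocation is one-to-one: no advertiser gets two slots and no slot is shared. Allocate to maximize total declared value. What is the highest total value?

Optimal: Pioneer→Slot 5 ($114), Brightly→Slot 7 ($111), Ember→Slot 6 ($143), Cove→Slot 1 ($121) — total 114+111+143+121 = $489.
Max-entry greedy (repeatedly take the single best remaining cell) gives $440, worse by 49.
Next-best assignment: Pioneer→Slot 5, Brightly→Slot 7, Ember→Slot 1, Cove→Slot 6 = $470.
Swapping Ember↔Brightly (Ember→Slot 7 $63, Brightly→Slot 6 $135) loses 56.

Max total: $489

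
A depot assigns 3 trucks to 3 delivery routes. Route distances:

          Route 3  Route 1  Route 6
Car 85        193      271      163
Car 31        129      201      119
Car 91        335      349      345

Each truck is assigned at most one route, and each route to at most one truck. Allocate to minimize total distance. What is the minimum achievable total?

Treat this as an assignment problem: match each truck to one route.
Optimal: Car 85→Route 6 (163 km), Car 31→Route 3 (129 km), Car 91→Route 1 (349 km) — total 163+129+349 = 641 km.
Min-entry greedy (repeatedly take the single cheapest remaining cell) gives 661 km, worse by 20.
Next-best assignment: Car 85→Route 3, Car 31→Route 6, Car 91→Route 1 = 661 km.
Swapping Car 91↔Car 31 (Car 91→Route 3 335 km, Car 31→Route 1 201 km) adds 58.

Min total: 641 km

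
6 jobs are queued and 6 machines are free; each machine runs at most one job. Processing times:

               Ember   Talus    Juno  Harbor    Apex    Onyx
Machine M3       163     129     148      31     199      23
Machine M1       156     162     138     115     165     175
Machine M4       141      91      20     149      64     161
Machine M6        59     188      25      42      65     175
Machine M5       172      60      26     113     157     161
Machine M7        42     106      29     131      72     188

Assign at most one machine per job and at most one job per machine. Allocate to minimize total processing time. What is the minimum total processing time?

Optimal: Ember→Machine M7 (42 min), Talus→Machine M5 (60 min), Juno→Machine M4 (20 min), Harbor→Machine M1 (115 min), Apex→Machine M6 (65 min), Onyx→Machine M3 (23 min) — total 42+60+20+115+65+23 = 325 min.
Row-greedy (each job in turn takes its cheapest remaining machine) gives 393 min, worse by 68.
Next-best assignment: Ember→Machine M7, Talus→Machine M5, Juno→Machine M6, Harbor→Machine M1, Apex→Machine M4, Onyx→Machine M3 = 329 min.
Swapping Talus↔Apex (Talus→Machine M6 188 min, Apex→Machine M5 157 min) adds 220.
Every other assignment is strictly worse.

Minimum total: 325 min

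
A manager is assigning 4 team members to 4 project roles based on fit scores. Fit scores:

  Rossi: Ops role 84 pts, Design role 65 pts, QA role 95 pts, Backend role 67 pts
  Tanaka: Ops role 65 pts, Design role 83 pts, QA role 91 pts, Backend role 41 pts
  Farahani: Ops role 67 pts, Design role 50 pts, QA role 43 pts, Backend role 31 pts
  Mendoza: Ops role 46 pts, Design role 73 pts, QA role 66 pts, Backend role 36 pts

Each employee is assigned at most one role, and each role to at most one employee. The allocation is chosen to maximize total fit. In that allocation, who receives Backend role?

Treat this as an assignment problem: match each employee to one role.
Optimal: Rossi→Backend role (67 pts), Tanaka→QA role (91 pts), Farahani→Ops role (67 pts), Mendoza→Design role (73 pts) — total 67+91+67+73 = 298 pts.
Column-greedy (each role in turn goes to its best remaining employee) gives 264 pts, worse by 34.
Rossi's own top role is QA role (95 pts), but forcing Rossi→QA role and reassigning the rest optimally gives only 281 pts — worse by 17.

Rossi receives Backend role.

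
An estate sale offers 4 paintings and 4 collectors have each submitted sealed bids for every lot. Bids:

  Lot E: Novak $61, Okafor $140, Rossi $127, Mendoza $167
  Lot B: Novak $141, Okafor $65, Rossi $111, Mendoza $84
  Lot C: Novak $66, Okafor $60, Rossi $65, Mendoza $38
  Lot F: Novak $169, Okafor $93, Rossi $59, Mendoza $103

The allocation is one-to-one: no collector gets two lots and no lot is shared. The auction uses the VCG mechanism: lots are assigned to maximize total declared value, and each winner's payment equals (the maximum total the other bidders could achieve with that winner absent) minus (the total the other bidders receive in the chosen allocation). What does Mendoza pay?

Mendoza pays $80.

Efficient allocation: Novak→Lot F ($169), Okafor→Lot C ($60), Rossi→Lot B ($111), Mendoza→Lot E ($167); total welfare W = $507.
Mendoza receives Lot E at value $167, so the others get W − 167 = $340.
Without Mendoza: best allocation of the remaining 3 bidders over all 4 lots is Novak→Lot F ($169), Okafor→Lot E ($140), Rossi→Lot B ($111), total $420.
VCG payment = (others' best without Mendoza) − (others' welfare with Mendoza) = 420 − 340 = $80.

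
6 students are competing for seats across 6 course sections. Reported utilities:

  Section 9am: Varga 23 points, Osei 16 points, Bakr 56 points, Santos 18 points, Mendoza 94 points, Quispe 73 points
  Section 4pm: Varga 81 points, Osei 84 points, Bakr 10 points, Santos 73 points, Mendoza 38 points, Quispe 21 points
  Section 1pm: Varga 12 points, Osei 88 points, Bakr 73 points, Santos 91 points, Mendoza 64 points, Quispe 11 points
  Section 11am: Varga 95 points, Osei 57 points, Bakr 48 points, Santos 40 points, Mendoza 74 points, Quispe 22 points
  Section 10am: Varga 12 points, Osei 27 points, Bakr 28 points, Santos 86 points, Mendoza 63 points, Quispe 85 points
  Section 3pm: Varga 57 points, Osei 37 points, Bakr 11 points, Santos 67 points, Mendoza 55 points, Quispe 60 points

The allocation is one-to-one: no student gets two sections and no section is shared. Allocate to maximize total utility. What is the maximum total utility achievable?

Maximum total: 498 points

Optimal: Varga→Section 11am (95 points), Osei→Section 4pm (84 points), Bakr→Section 1pm (73 points), Santos→Section 3pm (67 points), Mendoza→Section 9am (94 points), Quispe→Section 10am (85 points) — total 95+84+73+67+94+85 = 498 points.
Max-entry greedy (repeatedly take the single best remaining cell) gives 460 points, worse by 38.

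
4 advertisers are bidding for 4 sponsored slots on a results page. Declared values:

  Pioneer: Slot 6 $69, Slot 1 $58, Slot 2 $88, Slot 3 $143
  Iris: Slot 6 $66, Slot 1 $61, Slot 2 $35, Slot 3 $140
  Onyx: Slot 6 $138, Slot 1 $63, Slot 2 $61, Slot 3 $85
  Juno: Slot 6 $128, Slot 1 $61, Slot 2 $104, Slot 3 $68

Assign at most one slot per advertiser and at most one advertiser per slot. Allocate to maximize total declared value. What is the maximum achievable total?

Optimal: Pioneer→Slot 3 ($143), Iris→Slot 1 ($61), Onyx→Slot 6 ($138), Juno→Slot 2 ($104) — total 143+61+138+104 = $446.
Row-greedy (each advertiser in turn takes its best remaining slot) gives $376, worse by 70.
Swapping Onyx↔Iris (Onyx→Slot 1 $63, Iris→Slot 6 $66) loses 70.

Max total: $446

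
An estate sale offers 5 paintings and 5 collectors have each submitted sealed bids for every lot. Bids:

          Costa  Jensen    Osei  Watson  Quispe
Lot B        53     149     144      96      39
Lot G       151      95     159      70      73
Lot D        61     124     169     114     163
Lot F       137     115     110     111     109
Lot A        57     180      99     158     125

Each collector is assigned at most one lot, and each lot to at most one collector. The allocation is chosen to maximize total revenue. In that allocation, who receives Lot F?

Costa receives Lot F.

Optimal: Costa→Lot F ($137), Jensen→Lot B ($149), Osei→Lot G ($159), Watson→Lot A ($158), Quispe→Lot D ($163) — total 137+149+159+158+163 = $766.
Row-greedy (each collector in turn takes its best remaining lot) gives $650, worse by 116.
No other one-to-one assignment exceeds $766.
Costa's own top lot is Lot G ($151), but forcing Costa→Lot G and reassigning the rest optimally gives only $749 — worse by 17.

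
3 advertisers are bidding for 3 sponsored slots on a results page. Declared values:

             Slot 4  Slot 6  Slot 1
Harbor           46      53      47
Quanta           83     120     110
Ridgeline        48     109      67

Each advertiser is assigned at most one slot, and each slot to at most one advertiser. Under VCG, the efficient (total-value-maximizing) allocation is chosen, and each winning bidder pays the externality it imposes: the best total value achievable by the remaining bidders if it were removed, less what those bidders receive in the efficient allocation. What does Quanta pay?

Efficient allocation: Harbor→Slot 4 ($46), Quanta→Slot 1 ($110), Ridgeline→Slot 6 ($109); total welfare W = $265.
Quanta receives Slot 1 at value $110, so the others get W − 110 = $155.
Without Quanta: best allocation of the remaining 2 bidders over all 3 slots is Harbor→Slot 1 ($47), Ridgeline→Slot 6 ($109), total $156.
VCG payment = (others' best without Quanta) − (others' welfare with Quanta) = 156 − 155 = $1.

Quanta pays $1.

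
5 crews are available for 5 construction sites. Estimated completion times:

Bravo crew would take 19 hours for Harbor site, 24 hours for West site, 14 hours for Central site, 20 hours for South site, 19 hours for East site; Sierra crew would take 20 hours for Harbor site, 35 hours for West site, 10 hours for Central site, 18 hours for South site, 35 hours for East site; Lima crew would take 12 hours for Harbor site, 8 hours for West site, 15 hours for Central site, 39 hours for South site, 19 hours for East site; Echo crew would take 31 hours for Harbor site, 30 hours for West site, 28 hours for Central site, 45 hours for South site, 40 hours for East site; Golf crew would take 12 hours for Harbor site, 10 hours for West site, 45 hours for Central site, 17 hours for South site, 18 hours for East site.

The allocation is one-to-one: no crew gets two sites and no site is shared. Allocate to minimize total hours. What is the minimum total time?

Min total: 85 hours

Treat this as an assignment problem: match each crew to one site.
Optimal: Bravo crew→East site (19 hours), Sierra crew→Central site (10 hours), Lima crew→West site (8 hours), Echo crew→Harbor site (31 hours), Golf crew→South site (17 hours) — total 19+10+8+31+17 = 85 hours.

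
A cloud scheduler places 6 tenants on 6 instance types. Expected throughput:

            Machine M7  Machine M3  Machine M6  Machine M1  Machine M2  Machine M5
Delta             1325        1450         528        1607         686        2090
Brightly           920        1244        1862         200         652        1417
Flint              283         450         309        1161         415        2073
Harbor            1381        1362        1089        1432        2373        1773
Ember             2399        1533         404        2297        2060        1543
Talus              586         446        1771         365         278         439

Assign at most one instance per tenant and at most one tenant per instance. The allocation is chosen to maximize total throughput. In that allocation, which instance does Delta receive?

Delta receives Machine M1.

Optimal: Delta→Machine M1 (1607 ops/s), Brightly→Machine M3 (1244 ops/s), Flint→Machine M5 (2073 ops/s), Harbor→Machine M2 (2373 ops/s), Ember→Machine M7 (2399 ops/s), Talus→Machine M6 (1771 ops/s) — total 1607+1244+2073+2373+2399+1771 = 11467 ops/s.
Row-greedy (each tenant in turn takes its best remaining instance) gives 10331 ops/s, worse by 1136.
Swapping Flint↔Brightly (Flint→Machine M3 450 ops/s, Brightly→Machine M5 1417 ops/s) loses 1450.
Every other assignment is strictly worse.
Delta's own top instance is Machine M5 (2090 ops/s), but forcing Delta→Machine M5 and reassigning the rest optimally gives only 11038 ops/s — worse by 429.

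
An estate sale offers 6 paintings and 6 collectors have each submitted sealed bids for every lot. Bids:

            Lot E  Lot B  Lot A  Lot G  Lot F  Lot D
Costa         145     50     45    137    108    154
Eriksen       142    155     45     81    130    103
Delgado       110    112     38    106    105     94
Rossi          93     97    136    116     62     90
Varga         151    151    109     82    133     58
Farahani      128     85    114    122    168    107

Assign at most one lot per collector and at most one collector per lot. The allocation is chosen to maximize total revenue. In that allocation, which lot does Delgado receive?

Delgado receives Lot G.

Optimal: Costa→Lot D ($154), Eriksen→Lot B ($155), Delgado→Lot G ($106), Rossi→Lot A ($136), Varga→Lot E ($151), Farahani→Lot F ($168) — total 154+155+106+136+151+168 = $870.
Row-greedy (each collector in turn takes its best remaining lot) gives $810, worse by 60.
Next-best assignment: Costa→Lot D, Eriksen→Lot E, Delgado→Lot G, Rossi→Lot A, Varga→Lot B, Farahani→Lot F = $857.
Delgado's own top lot is Lot B ($112), but forcing Delgado→Lot B and reassigning the rest optimally gives only $807 — worse by 63.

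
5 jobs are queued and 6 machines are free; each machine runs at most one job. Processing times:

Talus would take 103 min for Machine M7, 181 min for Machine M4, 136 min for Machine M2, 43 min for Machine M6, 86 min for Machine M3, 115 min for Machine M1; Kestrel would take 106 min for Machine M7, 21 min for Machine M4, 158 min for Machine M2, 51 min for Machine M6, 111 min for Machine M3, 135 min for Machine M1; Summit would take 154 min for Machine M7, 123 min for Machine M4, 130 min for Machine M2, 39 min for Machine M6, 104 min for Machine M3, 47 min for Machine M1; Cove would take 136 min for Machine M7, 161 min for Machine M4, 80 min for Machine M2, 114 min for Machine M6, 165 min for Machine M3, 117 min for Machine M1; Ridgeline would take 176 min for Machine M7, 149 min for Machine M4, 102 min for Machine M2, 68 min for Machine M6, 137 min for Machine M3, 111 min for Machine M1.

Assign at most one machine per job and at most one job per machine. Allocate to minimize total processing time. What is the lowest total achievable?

Minimum total: 302 min

Optimal: Talus→Machine M3 (86 min), Kestrel→Machine M4 (21 min), Summit→Machine M1 (47 min), Cove→Machine M2 (80 min), Ridgeline→Machine M6 (68 min) — total 86+21+47+80+68 = 302 min.
Row-greedy (each job in turn takes its cheapest remaining machine) gives 328 min, worse by 26.
No other one-to-one assignment undercuts 302 min.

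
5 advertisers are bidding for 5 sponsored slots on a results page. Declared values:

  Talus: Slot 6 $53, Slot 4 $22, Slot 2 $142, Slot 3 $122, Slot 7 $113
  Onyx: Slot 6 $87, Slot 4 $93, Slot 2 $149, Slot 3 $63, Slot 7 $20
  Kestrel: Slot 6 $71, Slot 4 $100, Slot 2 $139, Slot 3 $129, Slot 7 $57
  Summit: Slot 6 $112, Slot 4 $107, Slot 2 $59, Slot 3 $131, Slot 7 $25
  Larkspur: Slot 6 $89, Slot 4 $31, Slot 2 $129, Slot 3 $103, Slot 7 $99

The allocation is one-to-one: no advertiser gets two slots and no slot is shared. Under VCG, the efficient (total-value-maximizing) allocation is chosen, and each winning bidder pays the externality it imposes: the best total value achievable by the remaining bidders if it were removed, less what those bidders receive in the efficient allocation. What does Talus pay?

Talus pays $15.

Efficient allocation: Talus→Slot 7 ($113), Onyx→Slot 2 ($149), Kestrel→Slot 3 ($129), Summit→Slot 4 ($107), Larkspur→Slot 6 ($89); total welfare W = $587.
Talus receives Slot 7 at value $113, so the others get W − 113 = $474.
Without Talus: best allocation of the remaining 4 bidders over all 5 slots is Onyx→Slot 2 ($149), Kestrel→Slot 3 ($129), Summit→Slot 6 ($112), Larkspur→Slot 7 ($99), total $489.
VCG payment = (others' best without Talus) − (others' welfare with Talus) = 489 − 474 = $15.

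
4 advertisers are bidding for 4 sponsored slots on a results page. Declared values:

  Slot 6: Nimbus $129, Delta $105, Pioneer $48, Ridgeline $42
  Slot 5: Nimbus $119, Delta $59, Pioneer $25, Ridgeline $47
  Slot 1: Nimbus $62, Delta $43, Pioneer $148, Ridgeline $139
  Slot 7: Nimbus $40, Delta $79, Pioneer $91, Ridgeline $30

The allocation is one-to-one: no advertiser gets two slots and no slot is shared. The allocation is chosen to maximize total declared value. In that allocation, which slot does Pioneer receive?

Optimal: Nimbus→Slot 5 ($119), Delta→Slot 6 ($105), Pioneer→Slot 7 ($91), Ridgeline→Slot 1 ($139) — total 119+105+91+139 = $454.
Max-entry greedy (repeatedly take the single best remaining cell) gives $403, worse by 51.
Swapping Delta↔Ridgeline (Delta→Slot 1 $43, Ridgeline→Slot 6 $42) loses 159.
Checked against all permutations: $454 is optimal.
Pioneer's own top slot is Slot 1 ($148), but forcing Pioneer→Slot 1 and reassigning the rest optimally gives only $403 — worse by 51.

Pioneer receives Slot 7.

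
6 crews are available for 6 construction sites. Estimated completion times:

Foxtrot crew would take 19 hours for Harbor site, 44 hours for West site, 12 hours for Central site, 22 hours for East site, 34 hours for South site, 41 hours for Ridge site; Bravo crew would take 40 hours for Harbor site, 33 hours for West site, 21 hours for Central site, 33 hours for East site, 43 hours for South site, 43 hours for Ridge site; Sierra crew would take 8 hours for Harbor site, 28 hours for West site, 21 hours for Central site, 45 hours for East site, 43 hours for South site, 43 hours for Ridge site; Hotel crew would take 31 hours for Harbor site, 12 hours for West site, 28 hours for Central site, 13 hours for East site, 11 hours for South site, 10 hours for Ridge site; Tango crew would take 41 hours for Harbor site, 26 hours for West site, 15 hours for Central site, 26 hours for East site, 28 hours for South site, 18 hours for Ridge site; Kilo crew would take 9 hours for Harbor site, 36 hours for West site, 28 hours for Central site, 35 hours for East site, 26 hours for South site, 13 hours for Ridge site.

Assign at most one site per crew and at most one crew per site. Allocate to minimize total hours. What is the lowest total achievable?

Optimal: Foxtrot crew→East site (22 hours), Bravo crew→Central site (21 hours), Sierra crew→Harbor site (8 hours), Hotel crew→South site (11 hours), Tango crew→West site (26 hours), Kilo crew→Ridge site (13 hours) — total 22+21+8+11+26+13 = 101 hours.
Min-entry greedy (repeatedly take the single cheapest remaining cell) gives 115 hours, worse by 14.
Next-best assignment: Foxtrot crew→East site, Bravo crew→West site, Sierra crew→Harbor site, Hotel crew→South site, Tango crew→Central site, Kilo crew→Ridge site = 102 hours.
Swapping Tango crew↔Hotel crew (Tango crew→South site 28 hours, Hotel crew→West site 12 hours) adds 3.
Every other assignment is strictly worse.

Minimum total: 101 hours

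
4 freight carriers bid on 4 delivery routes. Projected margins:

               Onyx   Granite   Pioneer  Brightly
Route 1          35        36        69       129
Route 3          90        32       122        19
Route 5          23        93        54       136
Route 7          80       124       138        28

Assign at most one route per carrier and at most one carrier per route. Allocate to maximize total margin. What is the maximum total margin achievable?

Optimal: Onyx→Route 3 ($90k), Granite→Route 5 ($93k), Pioneer→Route 7 ($138k), Brightly→Route 1 ($129k) — total 90+93+138+129 = $450k.
Max-entry greedy (repeatedly take the single best remaining cell) gives $400k, worse by 50.
Next-best assignment: Onyx→Route 7, Granite→Route 5, Pioneer→Route 3, Brightly→Route 1 = $424k.

Max total: $450k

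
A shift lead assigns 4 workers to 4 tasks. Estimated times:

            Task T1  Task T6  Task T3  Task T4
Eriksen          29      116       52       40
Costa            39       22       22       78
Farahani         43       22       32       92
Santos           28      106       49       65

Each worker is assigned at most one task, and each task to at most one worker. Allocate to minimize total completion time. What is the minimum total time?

Min total: 112 min

Optimal: Eriksen→Task T4 (40 min), Costa→Task T3 (22 min), Farahani→Task T6 (22 min), Santos→Task T1 (28 min) — total 40+22+22+28 = 112 min.
Row-greedy (each worker in turn takes its cheapest remaining task) gives 148 min, worse by 36.
Next-best assignment: Eriksen→Task T4, Costa→Task T6, Farahani→Task T3, Santos→Task T1 = 122 min.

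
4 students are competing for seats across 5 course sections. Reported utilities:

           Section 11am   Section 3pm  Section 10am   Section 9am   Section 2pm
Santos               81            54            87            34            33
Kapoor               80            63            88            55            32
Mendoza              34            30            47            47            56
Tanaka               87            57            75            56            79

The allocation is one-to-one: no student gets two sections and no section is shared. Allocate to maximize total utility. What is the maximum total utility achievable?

Maximum total: 295 points

Optimal: Santos→Section 11am (81 points), Kapoor→Section 10am (88 points), Mendoza→Section 9am (47 points), Tanaka→Section 2pm (79 points) — total 81+88+47+79 = 295 points.
Column-greedy (each section in turn goes to its best remaining student) gives 284 points, worse by 11.
Next-best assignment: Santos→Section 10am, Kapoor→Section 11am, Mendoza→Section 9am, Tanaka→Section 2pm = 293 points.
Swapping Mendoza↔Kapoor (Mendoza→Section 10am 47 points, Kapoor→Section 9am 55 points) loses 33.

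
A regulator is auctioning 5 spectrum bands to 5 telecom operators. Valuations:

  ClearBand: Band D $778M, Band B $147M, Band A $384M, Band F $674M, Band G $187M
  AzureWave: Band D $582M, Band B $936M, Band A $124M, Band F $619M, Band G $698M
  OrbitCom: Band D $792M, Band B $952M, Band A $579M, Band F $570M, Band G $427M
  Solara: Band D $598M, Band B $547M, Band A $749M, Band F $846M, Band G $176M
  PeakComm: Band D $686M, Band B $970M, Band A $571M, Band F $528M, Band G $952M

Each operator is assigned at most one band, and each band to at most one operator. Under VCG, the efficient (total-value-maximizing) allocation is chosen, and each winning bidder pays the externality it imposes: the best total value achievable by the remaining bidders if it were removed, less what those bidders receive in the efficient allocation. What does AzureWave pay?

Efficient allocation: ClearBand→Band F ($674M), AzureWave→Band B ($936M), OrbitCom→Band D ($792M), Solara→Band A ($749M), PeakComm→Band G ($952M); total welfare W = $4103M.
AzureWave receives Band B at value $936M, so the others get W − 936 = $3167M.
Without AzureWave: best allocation of the remaining 4 bidders over all 5 bands is ClearBand→Band D ($778M), OrbitCom→Band B ($952M), Solara→Band F ($846M), PeakComm→Band G ($952M), total $3528M.
VCG payment = (others' best without AzureWave) − (others' welfare with AzureWave) = 3528 − 3167 = $361M.

AzureWave pays $361M.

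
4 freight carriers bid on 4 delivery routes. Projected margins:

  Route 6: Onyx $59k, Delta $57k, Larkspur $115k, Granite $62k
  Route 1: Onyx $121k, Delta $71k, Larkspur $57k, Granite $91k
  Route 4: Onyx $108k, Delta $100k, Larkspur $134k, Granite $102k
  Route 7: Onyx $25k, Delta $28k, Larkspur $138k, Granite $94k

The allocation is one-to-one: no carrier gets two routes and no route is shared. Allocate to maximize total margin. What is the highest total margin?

Max total: $430k

Optimal: Onyx→Route 1 ($121k), Delta→Route 4 ($100k), Larkspur→Route 6 ($115k), Granite→Route 7 ($94k) — total 121+100+115+94 = $430k.
Column-greedy (each route in turn goes to its best remaining carrier) gives $366k, worse by 64.
Swapping Granite↔Delta (Granite→Route 4 $102k, Delta→Route 7 $28k) loses 64.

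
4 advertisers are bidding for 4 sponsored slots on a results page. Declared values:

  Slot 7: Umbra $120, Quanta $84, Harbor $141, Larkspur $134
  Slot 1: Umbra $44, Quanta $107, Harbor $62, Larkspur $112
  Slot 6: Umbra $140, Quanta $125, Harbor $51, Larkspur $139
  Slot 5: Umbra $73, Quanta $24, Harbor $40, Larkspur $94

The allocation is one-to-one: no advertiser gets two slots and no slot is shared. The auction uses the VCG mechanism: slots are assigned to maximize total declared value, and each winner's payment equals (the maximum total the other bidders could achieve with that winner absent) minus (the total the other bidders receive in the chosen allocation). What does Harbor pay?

Harbor pays $40.

Efficient allocation: Umbra→Slot 6 ($140), Quanta→Slot 1 ($107), Harbor→Slot 7 ($141), Larkspur→Slot 5 ($94); total welfare W = $482.
Harbor receives Slot 7 at value $141, so the others get W − 141 = $341.
Without Harbor: best allocation of the remaining 3 bidders over all 4 slots is Umbra→Slot 6 ($140), Quanta→Slot 1 ($107), Larkspur→Slot 7 ($134), total $381.
VCG payment = (others' best without Harbor) − (others' welfare with Harbor) = 381 − 341 = $40.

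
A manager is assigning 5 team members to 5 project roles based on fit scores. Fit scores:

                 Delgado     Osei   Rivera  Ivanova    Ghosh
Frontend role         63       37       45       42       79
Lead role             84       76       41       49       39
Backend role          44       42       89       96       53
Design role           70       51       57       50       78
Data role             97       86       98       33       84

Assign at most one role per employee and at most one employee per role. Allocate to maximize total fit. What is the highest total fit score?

Optimal: Delgado→Design role (70 pts), Osei→Lead role (76 pts), Rivera→Data role (98 pts), Ivanova→Backend role (96 pts), Ghosh→Frontend role (79 pts) — total 70+76+98+96+79 = 419 pts.
Swapping Delgado↔Ivanova (Delgado→Backend role 44 pts, Ivanova→Design role 50 pts) loses 72.
No other one-to-one assignment exceeds 419 pts.

Max total: 419 pts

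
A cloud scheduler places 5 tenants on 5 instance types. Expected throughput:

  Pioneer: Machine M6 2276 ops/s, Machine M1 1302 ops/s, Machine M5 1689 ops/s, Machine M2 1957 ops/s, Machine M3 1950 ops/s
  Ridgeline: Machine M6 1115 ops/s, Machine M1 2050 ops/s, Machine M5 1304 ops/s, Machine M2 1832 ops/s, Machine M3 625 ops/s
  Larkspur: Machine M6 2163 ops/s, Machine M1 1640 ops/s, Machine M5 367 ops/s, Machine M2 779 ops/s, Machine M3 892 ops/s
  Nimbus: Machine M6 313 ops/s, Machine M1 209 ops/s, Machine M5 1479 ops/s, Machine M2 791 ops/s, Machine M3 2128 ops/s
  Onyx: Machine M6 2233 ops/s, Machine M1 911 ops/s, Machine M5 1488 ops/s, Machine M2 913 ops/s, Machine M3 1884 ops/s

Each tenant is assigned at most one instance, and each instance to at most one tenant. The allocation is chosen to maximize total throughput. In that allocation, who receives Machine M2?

This is the linear assignment problem.
Optimal: Pioneer→Machine M2 (1957 ops/s), Ridgeline→Machine M1 (2050 ops/s), Larkspur→Machine M6 (2163 ops/s), Nimbus→Machine M3 (2128 ops/s), Onyx→Machine M5 (1488 ops/s) — total 1957+2050+2163+2128+1488 = 9786 ops/s.
Row-greedy (each tenant in turn takes its best remaining instance) gives 7610 ops/s, worse by 2176.
Next-best assignment: Pioneer→Machine M2, Ridgeline→Machine M1, Larkspur→Machine M6, Nimbus→Machine M5, Onyx→Machine M3 = 9533 ops/s.
Pioneer's own top instance is Machine M6 (2276 ops/s), but forcing Pioneer→Machine M6 and reassigning the rest optimally gives only 9364 ops/s — worse by 422.

Pioneer receives Machine M2.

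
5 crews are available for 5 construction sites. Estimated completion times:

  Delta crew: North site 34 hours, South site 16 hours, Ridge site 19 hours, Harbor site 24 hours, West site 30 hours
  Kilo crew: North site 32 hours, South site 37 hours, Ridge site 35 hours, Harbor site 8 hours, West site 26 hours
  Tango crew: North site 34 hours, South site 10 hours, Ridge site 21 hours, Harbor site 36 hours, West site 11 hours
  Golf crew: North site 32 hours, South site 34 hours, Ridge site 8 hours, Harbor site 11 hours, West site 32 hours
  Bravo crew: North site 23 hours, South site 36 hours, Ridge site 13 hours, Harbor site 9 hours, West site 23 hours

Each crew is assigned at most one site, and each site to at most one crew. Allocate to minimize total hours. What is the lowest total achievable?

Min total: 66 hours

Optimal: Delta crew→South site (16 hours), Kilo crew→Harbor site (8 hours), Tango crew→West site (11 hours), Golf crew→Ridge site (8 hours), Bravo crew→North site (23 hours) — total 16+8+11+8+23 = 66 hours.
Column-greedy (each site in turn goes to its cheapest remaining crew) gives 79 hours, worse by 13.
Swapping Kilo crew↔Delta crew (Kilo crew→South site 37 hours, Delta crew→Harbor site 24 hours) adds 37.
No other one-to-one assignment undercuts 66 hours.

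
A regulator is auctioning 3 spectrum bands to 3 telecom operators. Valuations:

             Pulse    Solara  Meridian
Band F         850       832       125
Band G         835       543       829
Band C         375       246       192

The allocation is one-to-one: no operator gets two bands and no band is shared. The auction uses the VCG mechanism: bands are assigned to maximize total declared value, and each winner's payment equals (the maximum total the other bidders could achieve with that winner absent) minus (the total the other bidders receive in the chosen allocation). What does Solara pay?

Efficient allocation: Pulse→Band C ($375M), Solara→Band F ($832M), Meridian→Band G ($829M); total welfare W = $2036M.
Solara receives Band F at value $832M, so the others get W − 832 = $1204M.
Without Solara: best allocation of the remaining 2 bidders over all 3 bands is Pulse→Band F ($850M), Meridian→Band G ($829M), total $1679M.
VCG payment = (others' best without Solara) − (others' welfare with Solara) = 1679 − 1204 = $475M.

Solara pays $475M.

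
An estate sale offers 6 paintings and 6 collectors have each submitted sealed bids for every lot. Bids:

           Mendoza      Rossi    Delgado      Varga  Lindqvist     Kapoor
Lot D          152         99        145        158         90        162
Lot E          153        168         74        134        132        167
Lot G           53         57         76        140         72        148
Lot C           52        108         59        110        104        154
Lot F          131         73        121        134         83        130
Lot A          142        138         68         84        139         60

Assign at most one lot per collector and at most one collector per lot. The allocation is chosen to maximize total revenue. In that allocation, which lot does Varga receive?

Varga receives Lot G.

Optimal: Mendoza→Lot F ($131), Rossi→Lot E ($168), Delgado→Lot D ($145), Varga→Lot G ($140), Lindqvist→Lot A ($139), Kapoor→Lot C ($154) — total 131+168+145+140+139+154 = $877.
Max-entry greedy (repeatedly take the single best remaining cell) gives $837, worse by 40.
Varga's own top lot is Lot D ($158), but forcing Varga→Lot D and reassigning the rest optimally gives only $841 — worse by 36.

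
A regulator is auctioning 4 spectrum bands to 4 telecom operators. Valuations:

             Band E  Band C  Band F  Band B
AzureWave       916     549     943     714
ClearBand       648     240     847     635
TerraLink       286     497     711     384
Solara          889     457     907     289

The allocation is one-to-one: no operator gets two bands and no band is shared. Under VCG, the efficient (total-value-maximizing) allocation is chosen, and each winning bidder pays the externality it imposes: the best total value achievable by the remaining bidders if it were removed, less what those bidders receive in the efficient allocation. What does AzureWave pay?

AzureWave pays $214M.

Efficient allocation: AzureWave→Band F ($943M), ClearBand→Band B ($635M), TerraLink→Band C ($497M), Solara→Band E ($889M); total welfare W = $2964M.
AzureWave receives Band F at value $943M, so the others get W − 943 = $2021M.
Without AzureWave: best allocation of the remaining 3 bidders over all 4 bands is ClearBand→Band B ($635M), TerraLink→Band F ($711M), Solara→Band E ($889M), total $2235M.
VCG payment = (others' best without AzureWave) − (others' welfare with AzureWave) = 2235 − 2021 = $214M.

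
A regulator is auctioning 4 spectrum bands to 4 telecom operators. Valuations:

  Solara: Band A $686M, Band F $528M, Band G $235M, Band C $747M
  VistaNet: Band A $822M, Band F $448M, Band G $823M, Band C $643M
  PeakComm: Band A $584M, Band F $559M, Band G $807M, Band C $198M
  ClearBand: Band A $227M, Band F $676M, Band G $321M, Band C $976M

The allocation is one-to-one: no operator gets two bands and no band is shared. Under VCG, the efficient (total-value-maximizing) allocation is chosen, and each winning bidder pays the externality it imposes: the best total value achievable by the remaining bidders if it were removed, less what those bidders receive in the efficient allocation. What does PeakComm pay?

PeakComm pays $159M.

Efficient allocation: Solara→Band F ($528M), VistaNet→Band A ($822M), PeakComm→Band G ($807M), ClearBand→Band C ($976M); total welfare W = $3133M.
PeakComm receives Band G at value $807M, so the others get W − 807 = $2326M.
Without PeakComm: best allocation of the remaining 3 bidders over all 4 bands is Solara→Band A ($686M), VistaNet→Band G ($823M), ClearBand→Band C ($976M), total $2485M.
VCG payment = (others' best without PeakComm) − (others' welfare with PeakComm) = 2485 − 2326 = $159M.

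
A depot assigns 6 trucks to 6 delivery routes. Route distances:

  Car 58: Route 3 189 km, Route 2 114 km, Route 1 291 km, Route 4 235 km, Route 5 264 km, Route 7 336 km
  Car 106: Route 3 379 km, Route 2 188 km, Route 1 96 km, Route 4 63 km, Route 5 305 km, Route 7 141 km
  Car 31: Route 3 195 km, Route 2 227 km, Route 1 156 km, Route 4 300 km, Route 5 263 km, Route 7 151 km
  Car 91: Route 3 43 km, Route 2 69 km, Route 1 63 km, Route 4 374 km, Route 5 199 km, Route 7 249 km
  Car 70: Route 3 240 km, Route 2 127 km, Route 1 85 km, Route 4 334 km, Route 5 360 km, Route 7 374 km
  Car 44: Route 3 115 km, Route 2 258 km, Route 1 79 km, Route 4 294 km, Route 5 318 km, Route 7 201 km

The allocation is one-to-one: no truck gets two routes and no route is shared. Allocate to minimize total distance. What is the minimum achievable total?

Optimal: Car 58→Route 2 (114 km), Car 106→Route 4 (63 km), Car 31→Route 7 (151 km), Car 91→Route 5 (199 km), Car 70→Route 1 (85 km), Car 44→Route 3 (115 km) — total 114+63+151+199+85+115 = 727 km.
Row-greedy (each truck in turn takes its cheapest remaining route) gives 774 km, worse by 47.

Min total: 727 km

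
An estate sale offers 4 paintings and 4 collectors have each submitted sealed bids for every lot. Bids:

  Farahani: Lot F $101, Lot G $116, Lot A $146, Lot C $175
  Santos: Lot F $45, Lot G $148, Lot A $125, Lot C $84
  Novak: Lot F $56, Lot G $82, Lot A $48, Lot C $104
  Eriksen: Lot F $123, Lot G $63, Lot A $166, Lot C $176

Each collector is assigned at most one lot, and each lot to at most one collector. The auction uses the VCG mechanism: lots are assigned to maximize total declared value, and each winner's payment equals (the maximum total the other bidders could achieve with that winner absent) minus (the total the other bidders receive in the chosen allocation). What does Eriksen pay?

Efficient allocation: Farahani→Lot C ($175), Santos→Lot G ($148), Novak→Lot F ($56), Eriksen→Lot A ($166); total welfare W = $545.
Eriksen receives Lot A at value $166, so the others get W − 166 = $379.
Without Eriksen: best allocation of the remaining 3 bidders over all 4 lots is Farahani→Lot A ($146), Santos→Lot G ($148), Novak→Lot C ($104), total $398.
VCG payment = (others' best without Eriksen) − (others' welfare with Eriksen) = 398 − 379 = $19.

Eriksen pays $19.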